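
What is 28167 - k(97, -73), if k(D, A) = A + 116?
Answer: 28124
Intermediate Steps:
k(D, A) = 116 + A
28167 - k(97, -73) = 28167 - (116 - 73) = 28167 - 1*43 = 28167 - 43 = 28124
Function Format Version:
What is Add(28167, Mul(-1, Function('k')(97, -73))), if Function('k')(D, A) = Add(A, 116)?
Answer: 28124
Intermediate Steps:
Function('k')(D, A) = Add(116, A)
Add(28167, Mul(-1, Function('k')(97, -73))) = Add(28167, Mul(-1, Add(116, -73))) = Add(28167, Mul(-1, 43)) = Add(28167, -43) = 28124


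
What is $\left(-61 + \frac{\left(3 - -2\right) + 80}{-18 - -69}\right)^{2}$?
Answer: $\frac{31684}{9} \approx 3520.4$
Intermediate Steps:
$\left(-61 + \frac{\left(3 - -2\right) + 80}{-18 - -69}\right)^{2} = \left(-61 + \frac{\left(3 + 2\right) + 80}{-18 + 69}\right)^{2} = \left(-61 + \frac{5 + 80}{51}\right)^{2} = \left(-61 + 85 \cdot \frac{1}{51}\right)^{2} = \left(-61 + \frac{5}{3}\right)^{2} = \left(- \frac{178}{3}\right)^{2} = \frac{31684}{9}$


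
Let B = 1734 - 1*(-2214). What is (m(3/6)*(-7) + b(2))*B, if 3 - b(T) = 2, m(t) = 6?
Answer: -161868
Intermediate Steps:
b(T) = 1 (b(T) = 3 - 1*2 = 3 - 2 = 1)
B = 3948 (B = 1734 + 2214 = 3948)
(m(3/6)*(-7) + b(2))*B = (6*(-7) + 1)*3948 = (-42 + 1)*3948 = -41*3948 = -161868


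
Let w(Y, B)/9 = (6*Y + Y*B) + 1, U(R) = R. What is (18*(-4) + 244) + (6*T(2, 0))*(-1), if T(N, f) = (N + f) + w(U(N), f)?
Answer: -542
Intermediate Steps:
w(Y, B) = 9 + 54*Y + 9*B*Y (w(Y, B) = 9*((6*Y + Y*B) + 1) = 9*((6*Y + B*Y) + 1) = 9*(1 + 6*Y + B*Y) = 9 + 54*Y + 9*B*Y)
T(N, f) = 9 + f + 55*N + 9*N*f (T(N, f) = (N + f) + (9 + 54*N + 9*f*N) = (N + f) + (9 + 54*N + 9*N*f) = 9 + f + 55*N + 9*N*f)
(18*(-4) + 244) + (6*T(2, 0))*(-1) = (18*(-4) + 244) + (6*(9 + 0 + 55*2 + 9*2*0))*(-1) = (-72 + 244) + (6*(9 + 0 + 110 + 0))*(-1) = 172 + (6*119)*(-1) = 172 + 714*(-1) = 172 - 714 = -542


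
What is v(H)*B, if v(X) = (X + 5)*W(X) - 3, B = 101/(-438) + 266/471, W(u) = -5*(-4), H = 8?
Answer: 5905603/68766 ≈ 85.880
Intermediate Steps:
W(u) = 20
B = 22979/68766 (B = 101*(-1/438) + 266*(1/471) = -101/438 + 266/471 = 22979/68766 ≈ 0.33416)
v(X) = 97 + 20*X (v(X) = (X + 5)*20 - 3 = (5 + X)*20 - 3 = (100 + 20*X) - 3 = 97 + 20*X)
v(H)*B = (97 + 20*8)*(22979/68766) = (97 + 160)*(22979/68766) = 257*(22979/68766) = 5905603/68766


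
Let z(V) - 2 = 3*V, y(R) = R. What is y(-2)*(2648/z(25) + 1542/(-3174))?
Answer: -2762006/40733 ≈ -67.808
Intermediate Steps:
z(V) = 2 + 3*V
y(-2)*(2648/z(25) + 1542/(-3174)) = -2*(2648/(2 + 3*25) + 1542/(-3174)) = -2*(2648/(2 + 75) + 1542*(-1/3174)) = -2*(2648/77 - 257/529) = -2*1381003/40733 = -2762006/40733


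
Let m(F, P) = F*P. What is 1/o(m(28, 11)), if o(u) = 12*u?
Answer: 1/3696 ≈ 0.00027056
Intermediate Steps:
1/o(m(28, 11)) = 1/(12*(28*11)) = 1/(12*308) = 1/3696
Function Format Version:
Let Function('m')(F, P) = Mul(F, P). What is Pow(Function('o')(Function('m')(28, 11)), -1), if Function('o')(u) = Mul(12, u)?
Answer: Rational(1, 3696) ≈ 0.00027056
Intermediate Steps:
Pow(Function('o')(Function('m')(28, 11)), -1) = Pow(Mul(12, Mul(28, 11)), -1) = Pow(Mul(12, 308), -1) = Pow(3696, -1) = Rational(1, 3696)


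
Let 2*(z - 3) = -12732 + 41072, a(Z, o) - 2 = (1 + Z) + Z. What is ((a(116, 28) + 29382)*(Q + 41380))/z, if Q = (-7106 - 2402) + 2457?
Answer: 1016721993/14173 ≈ 71737.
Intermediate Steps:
Q = -7051 (Q = -9508 + 2457 = -7051)
a(Z, o) = 3 + 2*Z (a(Z, o) = 2 + ((1 + Z) + Z) = 2 + (1 + 2*Z) = 3 + 2*Z)
z = 14173 (z = 3 + (-12732 + 41072)/2 = 3 + (½)*28340 = 3 + 14170 = 14173)
((a(116, 28) + 29382)*(Q + 41380))/z = (((3 + 2*116) + 29382)*(-7051 + 41380))/14173 = (((3 + 232) + 29382)*34329)*(1/14173) = ((235 + 29382)*34329)*(1/14173) = (29617*34329)*(1/14173) = 1016721993*(1/14173) = 1016721993/14173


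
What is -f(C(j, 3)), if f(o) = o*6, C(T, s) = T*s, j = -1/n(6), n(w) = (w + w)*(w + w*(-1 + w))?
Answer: 1/24 ≈ 0.041667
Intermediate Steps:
n(w) = 2*w*(w + w*(-1 + w)) (n(w) = (2*w)*(w + w*(-1 + w)) = 2*w*(w + w*(-1 + w)))
j = -1/432 (j = -1/(2*6**3) = -1/(2*216) = -1/432 ≈ -0.0023148)
f(o) = 6*o
-f(C(j, 3)) = -6*(-1/432*3) = -6*(-1)/144 = -1*(-1/24) = 1/24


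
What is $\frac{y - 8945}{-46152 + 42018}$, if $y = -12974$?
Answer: $\frac{21919}{4134} \approx 5.3021$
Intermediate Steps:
$\frac{y - 8945}{-46152 + 42018} = \frac{-12974 - 8945}{-46152 + 42018} = - \frac{21919}{-4134} = \left(-21919\right) \left(- \frac{1}{4134}\right) = \frac{21919}{4134}$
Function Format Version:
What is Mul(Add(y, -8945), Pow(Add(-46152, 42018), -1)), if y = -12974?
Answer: Rational(21919, 4134) ≈ 5.3021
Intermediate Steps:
Mul(Add(y, -8945), Pow(Add(-46152, 42018), -1)) = Mul(Add(-12974, -8945), Pow(Add(-46152, 42018), -1)) = Mul(-21919, Pow(-4134, -1)) = Mul(-21919, Rational(-1, 4134)) = Rational(21919, 4134)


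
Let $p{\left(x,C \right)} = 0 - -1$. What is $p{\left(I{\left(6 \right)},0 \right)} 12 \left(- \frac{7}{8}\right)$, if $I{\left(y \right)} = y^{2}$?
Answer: $- \frac{21}{2} \approx -10.5$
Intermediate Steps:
$p{\left(x,C \right)} = 1$ ($p{\left(x,C \right)} = 0 + 1 = 1$)
$p{\left(I{\left(6 \right)},0 \right)} 12 \left(- \frac{7}{8}\right) = 1 \cdot 12 \left(- \frac{7}{8}\right) = 12 \left(\left(-7\right) \frac{1}{8}\right) = 12 \left(- \frac{7}{8}\right) = - \frac{21}{2}$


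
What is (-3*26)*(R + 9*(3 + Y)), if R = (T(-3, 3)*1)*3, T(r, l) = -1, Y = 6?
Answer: -6084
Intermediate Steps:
R = -3 (R = -1*1*3 = -1*3 = -3)
(-3*26)*(R + 9*(3 + Y)) = (-3*26)*(-3 + 9*(3 + 6)) = -78*(-3 + 9*9) = -78*(-3 + 81) = -78*78 = -6084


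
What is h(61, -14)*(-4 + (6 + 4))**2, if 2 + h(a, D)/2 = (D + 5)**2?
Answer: 5688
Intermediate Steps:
h(a, D) = -4 + 2*(5 + D)**2 (h(a, D) = -4 + 2*(D + 5)**2 = -4 + 2*(5 + D)**2)
h(61, -14)*(-4 + (6 + 4))**2 = (-4 + 2*(5 - 14)**2)*(-4 + (6 + 4))**2 = (-4 + 2*(-9)**2)*(-4 + 10)**2 = (-4 + 2*81)*6**2 = (-4 + 162)*36 = 158*36 = 5688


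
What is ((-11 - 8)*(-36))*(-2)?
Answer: -1368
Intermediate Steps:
((-11 - 8)*(-36))*(-2) = -19*(-36)*(-2) = 684*(-2) = -1368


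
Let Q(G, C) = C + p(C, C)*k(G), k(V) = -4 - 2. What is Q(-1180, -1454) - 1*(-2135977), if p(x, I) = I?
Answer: 2143247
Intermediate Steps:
k(V) = -6
Q(G, C) = -5*C (Q(G, C) = C + C*(-6) = C - 6*C = -5*C)
Q(-1180, -1454) - 1*(-2135977) = -5*(-1454) - 1*(-2135977) = 7270 + 2135977 = 2143247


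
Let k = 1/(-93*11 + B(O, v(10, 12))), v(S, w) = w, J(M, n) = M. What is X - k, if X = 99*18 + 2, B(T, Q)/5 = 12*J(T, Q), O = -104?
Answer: 12957193/7263 ≈ 1784.0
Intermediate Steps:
B(T, Q) = 60*T (B(T, Q) = 5*(12*T) = 60*T)
X = 1784 (X = 1782 + 2 = 1784)
k = -1/7263 (k = 1/(-93*11 + 60*(-104)) = 1/(-1023 - 6240) = 1/(-7263) = -1/7263 ≈ -0.00013768)
X - k = 1784 - 1*(-1/7263) = 1784 + 1/7263 = 12957193/7263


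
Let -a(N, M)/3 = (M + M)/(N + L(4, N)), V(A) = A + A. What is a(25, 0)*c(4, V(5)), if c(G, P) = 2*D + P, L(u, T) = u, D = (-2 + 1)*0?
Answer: 0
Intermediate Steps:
D = 0 (D = -1*0 = 0)
V(A) = 2*A
c(G, P) = P (c(G, P) = 2*0 + P = 0 + P = P)
a(N, M) = -6*M/(4 + N) (a(N, M) = -3*(M + M)/(N + 4) = -3*2*M/(4 + N) = -6*M/(4 + N))
a(25, 0)*c(4, V(5)) = (-6*0/(4 + 25))*(2*5) = -6*0/29*10 = -6*0*1/29*10 = 0*10 = 0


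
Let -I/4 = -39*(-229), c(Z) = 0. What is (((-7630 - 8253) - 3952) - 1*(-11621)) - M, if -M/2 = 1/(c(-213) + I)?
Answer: -146718469/17862 ≈ -8214.0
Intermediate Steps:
I = -35724 (I = -(-156)*(-229) = -4*8931 = -35724)
M = 1/17862 (M = -2/(0 - 35724) = -2/(-35724) = -2*(-1/35724) = 1/17862 ≈ 5.5985e-5)
(((-7630 - 8253) - 3952) - 1*(-11621)) - M = (((-7630 - 8253) - 3952) - 1*(-11621)) - 1*1/17862 = ((-15883 - 3952) + 11621) - 1/17862 = (-19835 + 11621) - 1/17862 = -8214 - 1/17862 = -146718469/17862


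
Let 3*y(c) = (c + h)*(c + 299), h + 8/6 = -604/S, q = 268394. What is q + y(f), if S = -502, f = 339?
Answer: 769099868/2259 ≈ 3.4046e+5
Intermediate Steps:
h = -98/753 (h = -4/3 - 604/(-502) = -4/3 - 604*(-1/502) = -4/3 + 302/251 = -98/753 ≈ -0.13015)
y(c) = (299 + c)*(-98/753 + c)/3 (y(c) = ((c - 98/753)*(c + 299))/3 = ((-98/753 + c)*(299 + c))/3 = ((299 + c)*(-98/753 + c))/3 = (299 + c)*(-98/753 + c)/3)
q + y(f) = 268394 + (-29302/2259 + (⅓)*339² + (225049/2259)*339) = 268394 + (-29302/2259 + (⅓)*114921 + 25430537/753) = 268394 + (-29302/2259 + 38307 + 25430537/753) = 268394 + 162797822/2259 = 769099868/2259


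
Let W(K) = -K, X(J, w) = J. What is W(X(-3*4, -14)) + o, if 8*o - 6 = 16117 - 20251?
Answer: -504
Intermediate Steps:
o = -516 (o = ¾ + (16117 - 20251)/8 = ¾ + (⅛)*(-4134) = ¾ - 2067/4 = -516)
W(X(-3*4, -14)) + o = -(-3)*4 - 516 = -1*(-12) - 516 = 12 - 516 = -504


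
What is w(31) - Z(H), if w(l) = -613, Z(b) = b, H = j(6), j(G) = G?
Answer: -619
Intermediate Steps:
H = 6
w(31) - Z(H) = -613 - 1*6 = -613 - 6 = -619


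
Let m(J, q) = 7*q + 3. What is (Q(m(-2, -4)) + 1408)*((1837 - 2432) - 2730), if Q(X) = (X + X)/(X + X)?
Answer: -4684925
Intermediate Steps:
m(J, q) = 3 + 7*q
Q(X) = 1 (Q(X) = (2*X)/((2*X)) = (2*X)*(1/(2*X)) = 1)
(Q(m(-2, -4)) + 1408)*((1837 - 2432) - 2730) = (1 + 1408)*((1837 - 2432) - 2730) = 1409*(-595 - 2730) = 1409*(-3325) = -4684925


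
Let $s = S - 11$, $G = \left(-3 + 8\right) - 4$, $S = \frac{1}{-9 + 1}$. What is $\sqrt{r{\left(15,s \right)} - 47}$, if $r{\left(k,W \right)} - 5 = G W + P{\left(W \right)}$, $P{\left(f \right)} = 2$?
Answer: $\frac{i \sqrt{818}}{4} \approx 7.1502 i$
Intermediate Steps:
$S = - \frac{1}{8}$ ($S = \frac{1}{-8} = - \frac{1}{8} \approx -0.125$)
$G = 1$ ($G = 5 - 4 = 1$)
$s = - \frac{89}{8}$ ($s = - \frac{1}{8} - 11 = - \frac{89}{8} \approx -11.125$)
$r{\left(k,W \right)} = 7 + W$ ($r{\left(k,W \right)} = 5 + \left(1 W + 2\right) = 5 + \left(W + 2\right) = 5 + \left(2 + W\right) = 7 + W$)
$\sqrt{r{\left(15,s \right)} - 47} = \sqrt{\left(7 - \frac{89}{8}\right) - 47} = \sqrt{- \frac{33}{8} - 47} = \sqrt{- \frac{409}{8}} = \frac{i \sqrt{818}}{4}$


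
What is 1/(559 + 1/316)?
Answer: 316/176645 ≈ 0.0017889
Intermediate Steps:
1/(559 + 1/316) = 1/(176645/316) = 316/176645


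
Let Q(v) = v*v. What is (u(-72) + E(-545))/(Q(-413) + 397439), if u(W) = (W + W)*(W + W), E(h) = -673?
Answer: 20063/568008 ≈ 0.035322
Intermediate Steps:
Q(v) = v²
u(W) = 4*W² (u(W) = (2*W)*(2*W) = 4*W²)
(u(-72) + E(-545))/(Q(-413) + 397439) = (4*(-72)² - 673)/((-413)² + 397439) = (4*5184 - 673)/(170569 + 397439) = (20736 - 673)/568008 = 20063*(1/568008) = 20063/568008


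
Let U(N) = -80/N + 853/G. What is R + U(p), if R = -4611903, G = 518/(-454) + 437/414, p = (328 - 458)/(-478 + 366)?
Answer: -20969826269/4537 ≈ -4.6220e+6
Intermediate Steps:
p = 65/56 (p = -130/(-112) = -130*(-1/112) = 65/56 ≈ 1.1607)
G = -349/4086 (G = 518*(-1/454) + 437*(1/414) = -259/227 + 19/18 = -349/4086 ≈ -0.085414)
U(N) = -3485358/349 - 80/N (U(N) = -80/N + 853/(-349/4086) = -80/N + 853*(-4086/349) = -80/N - 3485358/349 = -3485358/349 - 80/N)
R + U(p) = -4611903 + (-3485358/349 - 80/65/56) = -4611903 + (-3485358/349 - 80*56/65) = -4611903 + (-3485358/349 - 896/13) = -4611903 - 45622358/4537 = -20969826269/4537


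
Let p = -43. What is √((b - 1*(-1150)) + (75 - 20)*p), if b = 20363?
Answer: 2*√4787 ≈ 138.38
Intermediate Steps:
√((b - 1*(-1150)) + (75 - 20)*p) = √((20363 - 1*(-1150)) + (75 - 20)*(-43)) = √((20363 + 1150) + 55*(-43)) = √(21513 - 2365) = √19148 = 2*√4787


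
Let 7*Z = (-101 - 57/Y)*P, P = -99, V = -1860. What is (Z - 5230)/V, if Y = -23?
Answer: 154424/74865 ≈ 2.0627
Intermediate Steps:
Z = 224334/161 (Z = ((-101 - 57/(-23))*(-99))/7 = ((-101 - 57*(-1/23))*(-99))/7 = ((-101 + 57/23)*(-99))/7 = (-2266/23*(-99))/7 = (⅐)*(224334/23) = 224334/161 ≈ 1393.4)
(Z - 5230)/V = (224334/161 - 5230)/(-1860) = -617696/161*(-1/1860) = 154424/74865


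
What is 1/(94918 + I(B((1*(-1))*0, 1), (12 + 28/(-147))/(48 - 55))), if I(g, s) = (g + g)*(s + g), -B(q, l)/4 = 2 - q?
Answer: 147/13975730 ≈ 1.0518e-5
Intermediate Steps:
B(q, l) = -8 + 4*q (B(q, l) = -4*(2 - q) = -8 + 4*q)
I(g, s) = 2*g*(g + s) (I(g, s) = (2*g)*(g + s) = 2*g*(g + s))
1/(94918 + I(B((1*(-1))*0, 1), (12 + 28/(-147))/(48 - 55))) = 1/(94918 + 2*(-8 + 4*((1*(-1))*0))*((-8 + 4*((1*(-1))*0)) + (12 + 28/(-147))/(48 - 55))) = 1/(94918 + 2*(-8 + 4*(-1*0))*((-8 + 4*(-1*0)) + (12 + 28*(-1/147))/(-7))) = 1/(94918 + 2*(-8 + 4*0)*((-8 + 4*0) + (12 - 4/21)*(-⅐))) = 1/(94918 + 2*(-8 + 0)*((-8 + 0) + (248/21)*(-⅐))) = 1/(94918 + 2*(-8)*(-8 - 248/147)) = 1/(94918 + 2*(-8)*(-1424/147)) = 1/(94918 + 22784/147) = 1/(13975730/147) = 147/13975730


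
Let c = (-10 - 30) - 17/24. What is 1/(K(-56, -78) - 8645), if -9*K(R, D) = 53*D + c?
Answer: -216/1767127 ≈ -0.00012223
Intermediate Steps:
c = -977/24 (c = -40 - 17*1/24 = -40 - 17/24 = -977/24 ≈ -40.708)
K(R, D) = 977/216 - 53*D/9 (K(R, D) = -(53*D - 977/24)/9 = -(-977/24 + 53*D)/9 = 977/216 - 53*D/9)
1/(K(-56, -78) - 8645) = 1/((977/216 - 53/9*(-78)) - 8645) = 1/((977/216 + 1378/3) - 8645) = 1/(100193/216 - 8645) = 1/(-1767127/216) = -216/1767127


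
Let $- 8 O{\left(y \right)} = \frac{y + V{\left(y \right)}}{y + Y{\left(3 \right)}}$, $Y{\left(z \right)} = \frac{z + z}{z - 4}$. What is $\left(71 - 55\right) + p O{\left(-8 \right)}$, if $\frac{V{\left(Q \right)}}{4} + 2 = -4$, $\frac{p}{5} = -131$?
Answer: $\frac{1422}{7} \approx 203.14$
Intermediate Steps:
$p = -655$ ($p = 5 \left(-131\right) = -655$)
$V{\left(Q \right)} = -24$ ($V{\left(Q \right)} = -8 + 4 \left(-4\right) = -8 - 16 = -24$)
$Y{\left(z \right)} = \frac{2 z}{-4 + z}$
$O{\left(y \right)} = - \frac{-24 + y}{8 \left(-6 + y\right)}$ ($O{\left(y \right)} = - \frac{\left(y - 24\right) \frac{1}{y + 2 \cdot 3 \frac{1}{-4 + 3}}}{8} = - \frac{\left(-24 + y\right) \frac{1}{y + 2 \cdot 3 \frac{1}{-1}}}{8} = - \frac{\left(-24 + y\right) \frac{1}{y + 2 \cdot 3 \left(-1\right)}}{8} = - \frac{\left(-24 + y\right) \frac{1}{y - 6}}{8} = - \frac{\left(-24 + y\right) \frac{1}{-6 + y}}{8} = - \frac{\frac{1}{-6 + y} \left(-24 + y\right)}{8} = - \frac{-24 + y}{8 \left(-6 + y\right)}$)
$\left(71 - 55\right) + p O{\left(-8 \right)} = \left(71 - 55\right) - 655 \frac{24 - -8}{8 \left(-6 - 8\right)} = \left(71 - 55\right) - 655 \frac{24 + 8}{8 \left(-14\right)} = 16 - 655 \cdot \frac{1}{8} \left(- \frac{1}{14}\right) 32 = 16 - - \frac{1310}{7} = 16 + \frac{1310}{7} = \frac{1422}{7}$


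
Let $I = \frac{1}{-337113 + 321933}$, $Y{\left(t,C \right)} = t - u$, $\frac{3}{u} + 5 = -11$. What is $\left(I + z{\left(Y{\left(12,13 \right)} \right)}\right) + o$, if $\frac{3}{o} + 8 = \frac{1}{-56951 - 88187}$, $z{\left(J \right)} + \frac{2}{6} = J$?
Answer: $\frac{326991103}{28485776} \approx 11.479$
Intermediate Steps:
$u = - \frac{3}{16}$ ($u = \frac{3}{-5 - 11} = \frac{3}{-16} = 3 \left(- \frac{1}{16}\right) = - \frac{3}{16} \approx -0.1875$)
$Y{\left(t,C \right)} = \frac{3}{16} + t$ ($Y{\left(t,C \right)} = t - - \frac{3}{16} = t + \frac{3}{16} = \frac{3}{16} + t$)
$z{\left(J \right)} = - \frac{1}{3} + J$
$o = - \frac{145138}{387035}$ ($o = \frac{3}{-8 + \frac{1}{-56951 - 88187}} = \frac{3}{-8 + \frac{1}{-145138}} = \frac{3}{-8 - \frac{1}{145138}} = \frac{3}{- \frac{1161105}{145138}} = 3 \left(- \frac{145138}{1161105}\right) = - \frac{145138}{387035} \approx -0.375$)
$I = - \frac{1}{15180}$ ($I = \frac{1}{-15180} = - \frac{1}{15180} \approx -6.5876 \cdot 10^{-5}$)
$\left(I + z{\left(Y{\left(12,13 \right)} \right)}\right) + o = \left(- \frac{1}{15180} + \left(- \frac{1}{3} + \left(\frac{3}{16} + 12\right)\right)\right) - \frac{145138}{387035} = \left(- \frac{1}{15180} + \left(- \frac{1}{3} + \frac{195}{16}\right)\right) - \frac{145138}{387035} = \left(- \frac{1}{15180} + \frac{569}{48}\right) - \frac{145138}{387035} = \frac{239927}{20240} - \frac{145138}{387035} = \frac{326991103}{28485776}$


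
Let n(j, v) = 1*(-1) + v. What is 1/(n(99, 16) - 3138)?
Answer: -1/3123 ≈ -0.00032020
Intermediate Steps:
n(j, v) = -1 + v
1/(n(99, 16) - 3138) = 1/((-1 + 16) - 3138) = 1/(15 - 3138) = 1/(-3123) = -1/3123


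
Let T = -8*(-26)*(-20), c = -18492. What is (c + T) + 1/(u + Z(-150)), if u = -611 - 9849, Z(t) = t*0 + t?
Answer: -240337721/10610 ≈ -22652.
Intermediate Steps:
Z(t) = t (Z(t) = 0 + t = t)
u = -10460
T = -4160 (T = 208*(-20) = -4160)
(c + T) + 1/(u + Z(-150)) = (-18492 - 4160) + 1/(-10460 - 150) = -22652 + 1/(-10610) = -22652 - 1/10610 = -240337721/10610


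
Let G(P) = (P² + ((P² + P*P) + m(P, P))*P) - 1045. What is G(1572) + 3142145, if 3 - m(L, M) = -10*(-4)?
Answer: 7774956616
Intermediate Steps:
m(L, M) = -37 (m(L, M) = 3 - (-10)*(-4) = 3 - 1*40 = 3 - 40 = -37)
G(P) = -1045 + P² + P*(-37 + 2*P²) (G(P) = (P² + ((P² + P*P) - 37)*P) - 1045 = (P² + ((P² + P²) - 37)*P) - 1045 = (P² + (2*P² - 37)*P) - 1045 = (P² + (-37 + 2*P²)*P) - 1045 = (P² + P*(-37 + 2*P²)) - 1045 = -1045 + P² + P*(-37 + 2*P²))
G(1572) + 3142145 = (-1045 + 1572² - 37*1572 + 2*1572³) + 3142145 = (-1045 + 2471184 - 58164 + 2*3884701248) + 3142145 = (-1045 + 2471184 - 58164 + 7769402496) + 3142145 = 7771814471 + 3142145 = 7774956616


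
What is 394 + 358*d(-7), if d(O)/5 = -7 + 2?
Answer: -8556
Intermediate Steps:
d(O) = -25 (d(O) = 5*(-7 + 2) = 5*(-5) = -25)
394 + 358*d(-7) = 394 + 358*(-25) = 394 - 8950 = -8556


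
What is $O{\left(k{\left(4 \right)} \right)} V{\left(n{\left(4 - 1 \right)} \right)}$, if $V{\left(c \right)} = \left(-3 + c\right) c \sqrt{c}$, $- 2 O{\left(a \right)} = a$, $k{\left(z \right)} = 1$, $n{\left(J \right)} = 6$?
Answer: $- 9 \sqrt{6} \approx -22.045$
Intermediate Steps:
$O{\left(a \right)} = - \frac{a}{2}$
$V{\left(c \right)} = c^{\frac{3}{2}} \left(-3 + c\right)$ ($V{\left(c \right)} = \left(-3 + c\right) c^{\frac{3}{2}} = c^{\frac{3}{2}} \left(-3 + c\right)$)
$O{\left(k{\left(4 \right)} \right)} V{\left(n{\left(4 - 1 \right)} \right)} = \left(- \frac{1}{2}\right) 1 \cdot 6^{\frac{3}{2}} \left(-3 + 6\right) = - \frac{6 \sqrt{6} \cdot 3}{2} = - \frac{18 \sqrt{6}}{2} = - 9 \sqrt{6}$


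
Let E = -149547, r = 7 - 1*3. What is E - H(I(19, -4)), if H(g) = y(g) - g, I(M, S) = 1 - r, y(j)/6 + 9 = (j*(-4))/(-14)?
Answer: -1046436/7 ≈ -1.4949e+5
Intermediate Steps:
r = 4 (r = 7 - 3 = 4)
y(j) = -54 + 12*j/7 (y(j) = -54 + 6*((j*(-4))/(-14)) = -54 + 6*(-4*j*(-1/14)) = -54 + 6*(2*j/7) = -54 + 12*j/7)
I(M, S) = -3 (I(M, S) = 1 - 1*4 = 1 - 4 = -3)
H(g) = -54 + 5*g/7 (H(g) = (-54 + 12*g/7) - g = -54 + 5*g/7)
E - H(I(19, -4)) = -149547 - (-54 + (5/7)*(-3)) = -149547 - (-54 - 15/7) = -149547 - 1*(-393/7) = -149547 + 393/7 = -1046436/7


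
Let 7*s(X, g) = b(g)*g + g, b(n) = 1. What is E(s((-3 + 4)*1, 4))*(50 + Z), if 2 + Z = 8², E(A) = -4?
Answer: -448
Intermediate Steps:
s(X, g) = 2*g/7 (s(X, g) = (1*g + g)/7 = (g + g)/7 = (2*g)/7 = 2*g/7)
Z = 62 (Z = -2 + 8² = -2 + 64 = 62)
E(s((-3 + 4)*1, 4))*(50 + Z) = -4*(50 + 62) = -4*112 = -448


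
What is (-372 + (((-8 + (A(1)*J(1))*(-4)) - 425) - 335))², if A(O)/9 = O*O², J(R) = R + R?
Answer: 1468944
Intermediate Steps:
J(R) = 2*R
A(O) = 9*O³ (A(O) = 9*(O*O²) = 9*O³)
(-372 + (((-8 + (A(1)*J(1))*(-4)) - 425) - 335))² = (-372 + (((-8 + ((9*1³)*(2*1))*(-4)) - 425) - 335))² = (-372 + (((-8 + ((9*1)*2)*(-4)) - 425) - 335))² = (-372 + (((-8 + (9*2)*(-4)) - 425) - 335))² = (-372 + (((-8 + 18*(-4)) - 425) - 335))² = (-372 + (((-8 - 72) - 425) - 335))² = (-372 + ((-80 - 425) - 335))² = (-372 + (-505 - 335))² = (-372 - 840)² = (-1212)² = 1468944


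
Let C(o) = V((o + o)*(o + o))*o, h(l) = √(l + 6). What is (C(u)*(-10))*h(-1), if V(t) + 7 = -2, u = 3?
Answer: 270*√5 ≈ 603.74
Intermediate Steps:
V(t) = -9 (V(t) = -7 - 2 = -9)
h(l) = √(6 + l)
C(o) = -9*o
(C(u)*(-10))*h(-1) = (-9*3*(-10))*√(6 - 1) = (-27*(-10))*√5 = 270*√5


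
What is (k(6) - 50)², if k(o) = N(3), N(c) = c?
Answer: 2209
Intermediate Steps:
k(o) = 3
(k(6) - 50)² = (3 - 50)² = (-47)² = 2209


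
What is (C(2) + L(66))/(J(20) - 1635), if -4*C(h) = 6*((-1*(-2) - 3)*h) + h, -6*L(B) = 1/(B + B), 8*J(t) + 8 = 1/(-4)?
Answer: -7916/5182947 ≈ -0.0015273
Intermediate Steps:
J(t) = -33/32 (J(t) = -1 + (⅛)/(-4) = -1 + (⅛)*(-¼) = -1 - 1/32 = -33/32)
L(B) = -1/(12*B) (L(B) = -1/(6*(B + B)) = -1/(2*B)/6 = -1/(12*B))
C(h) = 5*h/4 (C(h) = -(6*((-1*(-2) - 3)*h) + h)/4 = -(6*((2 - 3)*h) + h)/4 = -(6*(-h) + h)/4 = -(-6*h + h)/4 = -(-5)*h/4 = 5*h/4)
(C(2) + L(66))/(J(20) - 1635) = ((5/4)*2 - 1/12/66)/(-33/32 - 1635) = (5/2 - 1/12*1/66)/(-52353/32) = (5/2 - 1/792)*(-32/52353) = (1979/792)*(-32/52353) = -7916/5182947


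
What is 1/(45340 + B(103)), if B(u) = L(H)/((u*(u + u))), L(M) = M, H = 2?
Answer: 10609/481012061 ≈ 2.2056e-5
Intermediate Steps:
B(u) = u⁻² (B(u) = 2/((u*(u + u))) = 2/((u*(2*u))) = 2/((2*u²)) = 2*(1/(2*u²)) = u⁻²)
1/(45340 + B(103)) = 1/(45340 + 103⁻²) = 1/(45340 + 1/10609) = 1/(481012061/10609) = 10609/481012061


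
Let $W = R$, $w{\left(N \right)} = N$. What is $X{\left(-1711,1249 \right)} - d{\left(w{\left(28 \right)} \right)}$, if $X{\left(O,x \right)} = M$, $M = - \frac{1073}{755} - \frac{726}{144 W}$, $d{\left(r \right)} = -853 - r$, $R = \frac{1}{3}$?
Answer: $\frac{5221301}{6040} \approx 864.45$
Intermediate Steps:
$R = \frac{1}{3} \approx 0.33333$
$W = \frac{1}{3} \approx 0.33333$
$M = - \frac{99939}{6040}$ ($M = - \frac{1073}{755} - \frac{726}{144 \cdot \frac{1}{3}} = \left(-1073\right) \frac{1}{755} - \frac{726}{48} = - \frac{1073}{755} - \frac{121}{8} = - \frac{99939}{6040} \approx -16.546$)
$X{\left(O,x \right)} = - \frac{99939}{6040}$
$X{\left(-1711,1249 \right)} - d{\left(w{\left(28 \right)} \right)} = - \frac{99939}{6040} - \left(-853 - 28\right) = - \frac{99939}{6040} - -881 = - \frac{99939}{6040} + 881 = \frac{5221301}{6040}$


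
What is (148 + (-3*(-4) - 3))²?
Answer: 24649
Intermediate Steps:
(148 + (-3*(-4) - 3))² = (148 + (12 - 3))² = (148 + 9)² = 157² = 24649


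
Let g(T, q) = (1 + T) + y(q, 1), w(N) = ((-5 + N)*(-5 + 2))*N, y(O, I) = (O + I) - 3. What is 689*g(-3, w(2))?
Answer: 9646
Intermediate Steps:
y(O, I) = -3 + I + O (y(O, I) = (I + O) - 3 = -3 + I + O)
w(N) = N*(15 - 3*N) (w(N) = ((-5 + N)*(-3))*N = (15 - 3*N)*N = N*(15 - 3*N))
g(T, q) = -1 + T + q (g(T, q) = (1 + T) + (-3 + 1 + q) = (1 + T) + (-2 + q) = -1 + T + q)
689*g(-3, w(2)) = 689*(-1 - 3 + 3*2*(5 - 1*2)) = 689*(-1 - 3 + 3*2*(5 - 2)) = 689*(-1 - 3 + 3*2*3) = 689*(-1 - 3 + 18) = 689*14 = 9646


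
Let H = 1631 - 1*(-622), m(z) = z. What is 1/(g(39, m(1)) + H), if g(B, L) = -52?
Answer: 1/2201 ≈ 0.00045434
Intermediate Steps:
H = 2253 (H = 1631 + 622 = 2253)
1/(g(39, m(1)) + H) = 1/(-52 + 2253) = 1/2201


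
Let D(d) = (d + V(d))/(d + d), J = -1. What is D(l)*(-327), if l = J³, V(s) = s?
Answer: -327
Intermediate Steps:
l = -1 (l = (-1)³ = -1)
D(d) = 1 (D(d) = (d + d)/(d + d) = (2*d)/((2*d)) = (2*d)*(1/(2*d)) = 1)
D(l)*(-327) = 1*(-327) = -327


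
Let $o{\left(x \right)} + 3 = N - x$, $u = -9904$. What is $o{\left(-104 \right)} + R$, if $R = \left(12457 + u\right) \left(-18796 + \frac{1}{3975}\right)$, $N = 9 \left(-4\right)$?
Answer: $- \frac{63581612124}{1325} \approx -4.7986 \cdot 10^{7}$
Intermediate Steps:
$N = -36$
$o{\left(x \right)} = -39 - x$ ($o{\left(x \right)} = -3 - \left(36 + x\right) = -39 - x$)
$R = - \frac{63581698249}{1325}$ ($R = \left(12457 - 9904\right) \left(-18796 + \frac{1}{3975}\right) = 2553 \left(-18796 + \frac{1}{3975}\right) = 2553 \left(- \frac{74714099}{3975}\right) = - \frac{63581698249}{1325} \approx -4.7986 \cdot 10^{7}$)
$o{\left(-104 \right)} + R = \left(-39 - -104\right) - \frac{63581698249}{1325} = \left(-39 + 104\right) - \frac{63581698249}{1325} = 65 - \frac{63581698249}{1325} = - \frac{63581612124}{1325}$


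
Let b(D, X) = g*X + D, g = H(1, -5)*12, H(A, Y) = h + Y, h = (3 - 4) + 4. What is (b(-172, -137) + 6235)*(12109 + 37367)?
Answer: 462650076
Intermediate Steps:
h = 3 (h = -1 + 4 = 3)
H(A, Y) = 3 + Y
g = -24 (g = (3 - 5)*12 = -2*12 = -24)
b(D, X) = D - 24*X (b(D, X) = -24*X + D = D - 24*X)
(b(-172, -137) + 6235)*(12109 + 37367) = ((-172 - 24*(-137)) + 6235)*(12109 + 37367) = ((-172 + 3288) + 6235)*49476 = (3116 + 6235)*49476 = 9351*49476 = 462650076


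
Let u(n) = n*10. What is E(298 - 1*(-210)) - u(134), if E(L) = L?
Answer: -832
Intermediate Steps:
u(n) = 10*n
E(298 - 1*(-210)) - u(134) = (298 - 1*(-210)) - 10*134 = (298 + 210) - 1*1340 = 508 - 1340 = -832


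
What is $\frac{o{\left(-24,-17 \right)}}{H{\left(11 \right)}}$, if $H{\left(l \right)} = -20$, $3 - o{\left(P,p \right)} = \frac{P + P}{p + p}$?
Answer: $- \frac{27}{340} \approx -0.079412$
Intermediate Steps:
$o{\left(P,p \right)} = 3 - \frac{P}{p}$ ($o{\left(P,p \right)} = 3 - \frac{P + P}{p + p} = 3 - \frac{2 P}{2 p} = 3 - 2 P \frac{1}{2 p} = 3 - \frac{P}{p}$)
$\frac{o{\left(-24,-17 \right)}}{H{\left(11 \right)}} = \frac{3 - - \frac{24}{-17}}{-20} = \left(3 - \left(-24\right) \left(- \frac{1}{17}\right)\right) \left(- \frac{1}{20}\right) = \left(3 - \frac{24}{17}\right) \left(- \frac{1}{20}\right) = \frac{27}{17} \left(- \frac{1}{20}\right) = - \frac{27}{340}$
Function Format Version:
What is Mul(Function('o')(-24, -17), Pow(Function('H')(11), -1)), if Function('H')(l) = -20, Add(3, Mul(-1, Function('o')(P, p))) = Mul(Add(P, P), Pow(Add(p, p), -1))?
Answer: Rational(-27, 340) ≈ -0.079412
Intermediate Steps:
Function('o')(P, p) = Add(3, Mul(-1, P, Pow(p, -1))) (Function('o')(P, p) = Add(3, Mul(-1, Mul(Add(P, P), Pow(Add(p, p), -1)))) = Add(3, Mul(-1, Mul(Mul(2, P), Pow(Mul(2, p), -1)))) = Add(3, Mul(-1, Mul(Mul(2, P), Mul(Rational(1, 2), Pow(p, -1))))) = Add(3, Mul(-1, Mul(P, Pow(p, -1)))) = Add(3, Mul(-1, P, Pow(p, -1))))
Mul(Function('o')(-24, -17), Pow(Function('H')(11), -1)) = Mul(Add(3, Mul(-1, -24, Pow(-17, -1))), Pow(-20, -1)) = Mul(Add(3, Mul(-1, -24, Rational(-1, 17))), Rational(-1, 20)) = Mul(Add(3, Rational(-24, 17)), Rational(-1, 20)) = Mul(Rational(27, 17), Rational(-1, 20)) = Rational(-27, 340)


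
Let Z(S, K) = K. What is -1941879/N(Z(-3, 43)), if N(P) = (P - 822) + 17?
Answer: 647293/254 ≈ 2548.4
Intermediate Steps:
N(P) = -805 + P (N(P) = (-822 + P) + 17 = -805 + P)
-1941879/N(Z(-3, 43)) = -1941879/(-805 + 43) = -1941879/(-762) = -1941879*(-1/762) = 647293/254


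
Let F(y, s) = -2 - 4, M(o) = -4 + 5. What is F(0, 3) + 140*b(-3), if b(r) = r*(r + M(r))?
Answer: 834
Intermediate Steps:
M(o) = 1
F(y, s) = -6
b(r) = r*(1 + r) (b(r) = r*(r + 1) = r*(1 + r))
F(0, 3) + 140*b(-3) = -6 + 140*(-3*(1 - 3)) = -6 + 140*(-3*(-2)) = -6 + 140*6 = -6 + 840 = 834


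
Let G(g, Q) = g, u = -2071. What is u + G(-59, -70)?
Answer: -2130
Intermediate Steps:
u + G(-59, -70) = -2071 - 59 = -2130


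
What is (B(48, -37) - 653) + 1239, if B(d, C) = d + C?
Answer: 597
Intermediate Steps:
B(d, C) = C + d
(B(48, -37) - 653) + 1239 = ((-37 + 48) - 653) + 1239 = (11 - 653) + 1239 = -642 + 1239 = 597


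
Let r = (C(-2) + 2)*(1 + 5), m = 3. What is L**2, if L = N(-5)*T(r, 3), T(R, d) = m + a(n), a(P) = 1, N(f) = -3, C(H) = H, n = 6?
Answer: 144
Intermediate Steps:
r = 0 (r = (-2 + 2)*(1 + 5) = 0*6 = 0)
T(R, d) = 4 (T(R, d) = 3 + 1 = 4)
L = -12 (L = -3*4 = -12)
L**2 = (-12)**2 = 144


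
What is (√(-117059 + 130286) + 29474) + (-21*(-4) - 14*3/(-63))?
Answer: 88676/3 + √13227 ≈ 29674.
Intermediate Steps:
(√(-117059 + 130286) + 29474) + (-21*(-4) - 14*3/(-63)) = (√13227 + 29474) + (84 - 42*(-1/63)) = (29474 + √13227) + (84 + ⅔) = (29474 + √13227) + 254/3 = 88676/3 + √13227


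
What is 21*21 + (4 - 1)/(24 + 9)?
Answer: 4852/11 ≈ 441.09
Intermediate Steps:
21*21 + (4 - 1)/(24 + 9) = 441 + 3/33 = 441 + 3*(1/33) = 441 + 1/11 = 4852/11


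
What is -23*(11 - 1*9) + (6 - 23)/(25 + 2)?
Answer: -1259/27 ≈ -46.630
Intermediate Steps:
-23*(11 - 1*9) + (6 - 23)/(25 + 2) = -23*(11 - 9) - 17/27 = -23*2 - 17*1/27 = -46 - 17/27 = -1259/27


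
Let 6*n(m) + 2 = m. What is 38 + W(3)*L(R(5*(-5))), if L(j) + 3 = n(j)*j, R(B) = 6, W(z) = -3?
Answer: 35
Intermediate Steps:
n(m) = -⅓ + m/6
L(j) = -3 + j*(-⅓ + j/6) (L(j) = -3 + (-⅓ + j/6)*j = -3 + j*(-⅓ + j/6))
38 + W(3)*L(R(5*(-5))) = 38 - 3*(-3 + (⅙)*6*(-2 + 6)) = 38 - 3*(-3 + (⅙)*6*4) = 38 - 3*(-3 + 4) = 38 - 3*1 = 38 - 3 = 35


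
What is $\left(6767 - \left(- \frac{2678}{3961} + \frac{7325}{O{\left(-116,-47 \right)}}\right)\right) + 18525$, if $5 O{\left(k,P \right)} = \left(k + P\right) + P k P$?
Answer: $\frac{25688098317655}{1015628127} \approx 25293.0$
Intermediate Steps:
$O{\left(k,P \right)} = \frac{P}{5} + \frac{k}{5} + \frac{k P^{2}}{5}$ ($O{\left(k,P \right)} = \frac{\left(k + P\right) + P k P}{5} = \frac{\left(P + k\right) + k P^{2}}{5} = \frac{P + k + k P^{2}}{5} = \frac{P}{5} + \frac{k}{5} + \frac{k P^{2}}{5}$)
$\left(6767 - \left(- \frac{2678}{3961} + \frac{7325}{O{\left(-116,-47 \right)}}\right)\right) + 18525 = \left(6767 - \left(- \frac{2678}{3961} + \frac{7325}{\frac{1}{5} \left(-47\right) + \frac{1}{5} \left(-116\right) + \frac{1}{5} \left(-116\right) \left(-47\right)^{2}}\right)\right) + 18525 = \left(6767 - \left(- \frac{2678}{3961} + \frac{7325}{- \frac{47}{5} - \frac{116}{5} + \frac{1}{5} \left(-116\right) 2209}\right)\right) + 18525 = \left(6767 + \left(\frac{2678}{3961} - \frac{7325}{- \frac{47}{5} - \frac{116}{5} - \frac{256244}{5}}\right)\right) + 18525 = \left(6767 + \left(\frac{2678}{3961} - \frac{7325}{- \frac{256407}{5}}\right)\right) + 18525 = \left(6767 + \left(\frac{2678}{3961} - - \frac{36625}{256407}\right)\right) + 18525 = \left(6767 + \left(\frac{2678}{3961} + \frac{36625}{256407}\right)\right) + 18525 = \left(6767 + \frac{831729571}{1015628127}\right) + 18525 = \frac{6873587264980}{1015628127} + 18525 = \frac{25688098317655}{1015628127}$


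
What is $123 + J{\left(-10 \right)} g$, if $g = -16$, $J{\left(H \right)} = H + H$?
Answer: $443$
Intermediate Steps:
$J{\left(H \right)} = 2 H$
$123 + J{\left(-10 \right)} g = 123 + 2 \left(-10\right) \left(-16\right) = 123 - -320 = 123 + 320 = 443$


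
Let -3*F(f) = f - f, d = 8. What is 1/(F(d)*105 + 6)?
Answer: ⅙ ≈ 0.16667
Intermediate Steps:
F(f) = 0 (F(f) = -(f - f)/3 = -⅓*0 = 0)
1/(F(d)*105 + 6) = 1/(0*105 + 6) = 1/(0 + 6) = 1/6 = ⅙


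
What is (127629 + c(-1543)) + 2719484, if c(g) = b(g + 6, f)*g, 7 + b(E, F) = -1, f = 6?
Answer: 2859457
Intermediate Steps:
b(E, F) = -8 (b(E, F) = -7 - 1 = -8)
c(g) = -8*g
(127629 + c(-1543)) + 2719484 = (127629 - 8*(-1543)) + 2719484 = (127629 + 12344) + 2719484 = 139973 + 2719484 = 2859457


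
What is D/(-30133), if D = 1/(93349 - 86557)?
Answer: -1/204663336 ≈ -4.8861e-9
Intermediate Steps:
D = 1/6792 ≈ 0.00014723
D/(-30133) = (1/6792)/(-30133) = (1/6792)*(-1/30133) = -1/204663336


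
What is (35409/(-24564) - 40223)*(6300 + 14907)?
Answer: -6984689316489/8188 ≈ -8.5304e+8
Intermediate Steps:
(35409/(-24564) - 40223)*(6300 + 14907) = (35409*(-1/24564) - 40223)*21207 = (-11803/8188 - 40223)*21207 = -329357727/8188*21207 = -6984689316489/8188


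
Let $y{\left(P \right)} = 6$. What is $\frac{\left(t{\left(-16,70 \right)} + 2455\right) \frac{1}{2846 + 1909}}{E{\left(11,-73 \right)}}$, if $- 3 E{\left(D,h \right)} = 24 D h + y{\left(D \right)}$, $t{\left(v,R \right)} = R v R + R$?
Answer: $- \frac{15175}{6107322} \approx -0.0024847$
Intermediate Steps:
$t{\left(v,R \right)} = R + v R^{2}$ ($t{\left(v,R \right)} = v R^{2} + R = R + v R^{2}$)
$E{\left(D,h \right)} = -2 - 8 D h$ ($E{\left(D,h \right)} = - \frac{24 D h + 6}{3} = - \frac{6 + 24 D h}{3} = -2 - 8 D h$)
$\frac{\left(t{\left(-16,70 \right)} + 2455\right) \frac{1}{2846 + 1909}}{E{\left(11,-73 \right)}} = \frac{\left(70 \left(1 + 70 \left(-16\right)\right) + 2455\right) \frac{1}{2846 + 1909}}{-2 - 88 \left(-73\right)} = \frac{\left(70 \left(1 - 1120\right) + 2455\right) \frac{1}{4755}}{-2 + 6424} = \frac{\left(70 \left(-1119\right) + 2455\right) \frac{1}{4755}}{6422} = \left(-78330 + 2455\right) \frac{1}{4755} \cdot \frac{1}{6422} = \left(-75875\right) \frac{1}{4755} \cdot \frac{1}{6422} = \left(- \frac{15175}{951}\right) \frac{1}{6422} = - \frac{15175}{6107322}$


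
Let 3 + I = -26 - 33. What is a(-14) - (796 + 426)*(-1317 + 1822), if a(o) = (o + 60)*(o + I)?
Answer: -620606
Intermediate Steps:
I = -62 (I = -3 + (-26 - 33) = -3 - 59 = -62)
a(o) = (-62 + o)*(60 + o) (a(o) = (o + 60)*(o - 62) = (60 + o)*(-62 + o) = (-62 + o)*(60 + o))
a(-14) - (796 + 426)*(-1317 + 1822) = (-3720 + (-14)² - 2*(-14)) - (796 + 426)*(-1317 + 1822) = (-3720 + 196 + 28) - 1222*505 = -3496 - 1*617110 = -3496 - 617110 = -620606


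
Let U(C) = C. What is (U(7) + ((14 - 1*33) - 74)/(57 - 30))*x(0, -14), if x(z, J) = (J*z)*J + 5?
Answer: 160/9 ≈ 17.778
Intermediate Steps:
x(z, J) = 5 + z*J² (x(z, J) = z*J² + 5 = 5 + z*J²)
(U(7) + ((14 - 1*33) - 74)/(57 - 30))*x(0, -14) = (7 + ((14 - 1*33) - 74)/(57 - 30))*(5 + 0*(-14)²) = (7 + ((14 - 33) - 74)/27)*(5 + 0*196) = (7 + (-19 - 74)*(1/27))*(5 + 0) = (7 - 93*1/27)*5 = (7 - 31/9)*5 = (32/9)*5 = 160/9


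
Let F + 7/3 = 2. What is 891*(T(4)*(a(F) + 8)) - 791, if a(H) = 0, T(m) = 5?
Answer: 34849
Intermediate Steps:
F = -1/3 (F = -7/3 + 2 = -1/3 ≈ -0.33333)
891*(T(4)*(a(F) + 8)) - 791 = 891*(5*(0 + 8)) - 791 = 891*(5*8) - 791 = 891*40 - 791 = 35640 - 791 = 34849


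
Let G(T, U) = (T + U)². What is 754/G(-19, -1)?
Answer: 377/200 ≈ 1.8850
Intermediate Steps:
754/G(-19, -1) = 754/((-19 - 1)²) = 754/((-20)²) = 754/400 = 754*(1/400) = 377/200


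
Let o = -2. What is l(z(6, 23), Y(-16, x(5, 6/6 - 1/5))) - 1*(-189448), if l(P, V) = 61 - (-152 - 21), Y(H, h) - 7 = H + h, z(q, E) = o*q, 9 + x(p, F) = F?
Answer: 189682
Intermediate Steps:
x(p, F) = -9 + F
z(q, E) = -2*q
Y(H, h) = 7 + H + h (Y(H, h) = 7 + (H + h) = 7 + H + h)
l(P, V) = 234 (l(P, V) = 61 - 1*(-173) = 61 + 173 = 234)
l(z(6, 23), Y(-16, x(5, 6/6 - 1/5))) - 1*(-189448) = 234 - 1*(-189448) = 234 + 189448 = 189682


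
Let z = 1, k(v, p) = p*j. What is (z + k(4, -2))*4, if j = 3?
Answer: -20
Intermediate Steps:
k(v, p) = 3*p (k(v, p) = p*3 = 3*p)
(z + k(4, -2))*4 = (1 + 3*(-2))*4 = (1 - 6)*4 = -5*4 = -20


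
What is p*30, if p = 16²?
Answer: 7680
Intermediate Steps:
p = 256
p*30 = 256*30 = 7680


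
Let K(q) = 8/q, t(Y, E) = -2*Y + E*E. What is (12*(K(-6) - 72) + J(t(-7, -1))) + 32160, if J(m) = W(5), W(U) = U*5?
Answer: 31305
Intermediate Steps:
t(Y, E) = E² - 2*Y (t(Y, E) = -2*Y + E² = E² - 2*Y)
W(U) = 5*U
J(m) = 25 (J(m) = 5*5 = 25)
(12*(K(-6) - 72) + J(t(-7, -1))) + 32160 = (12*(8/(-6) - 72) + 25) + 32160 = (12*(8*(-⅙) - 72) + 25) + 32160 = (12*(-4/3 - 72) + 25) + 32160 = (12*(-220/3) + 25) + 32160 = (-880 + 25) + 32160 = -855 + 32160 = 31305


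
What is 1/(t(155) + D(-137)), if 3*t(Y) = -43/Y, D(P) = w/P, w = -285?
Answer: 63705/126634 ≈ 0.50306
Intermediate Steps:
D(P) = -285/P
t(Y) = -43/(3*Y) (t(Y) = (-43/Y)/3 = -43/(3*Y))
1/(t(155) + D(-137)) = 1/(-43/3/155 - 285/(-137)) = 1/(-43/3*1/155 - 285*(-1/137)) = 1/(-43/465 + 285/137) = 1/(126634/63705) = 63705/126634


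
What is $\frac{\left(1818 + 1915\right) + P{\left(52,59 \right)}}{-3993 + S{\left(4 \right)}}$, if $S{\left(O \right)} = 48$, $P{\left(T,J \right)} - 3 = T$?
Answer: $- \frac{3788}{3945} \approx -0.9602$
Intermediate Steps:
$P{\left(T,J \right)} = 3 + T$
$\frac{\left(1818 + 1915\right) + P{\left(52,59 \right)}}{-3993 + S{\left(4 \right)}} = \frac{\left(1818 + 1915\right) + \left(3 + 52\right)}{-3993 + 48} = \frac{3733 + 55}{-3945} = 3788 \left(- \frac{1}{3945}\right) = - \frac{3788}{3945}$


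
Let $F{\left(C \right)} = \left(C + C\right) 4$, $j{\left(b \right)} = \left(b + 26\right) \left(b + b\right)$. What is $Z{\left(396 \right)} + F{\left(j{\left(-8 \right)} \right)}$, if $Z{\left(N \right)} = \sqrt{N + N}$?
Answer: $-2304 + 6 \sqrt{22} \approx -2275.9$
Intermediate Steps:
$Z{\left(N \right)} = \sqrt{2} \sqrt{N}$ ($Z{\left(N \right)} = \sqrt{2 N} = \sqrt{2} \sqrt{N}$)
$j{\left(b \right)} = 2 b \left(26 + b\right)$ ($j{\left(b \right)} = \left(26 + b\right) 2 b = 2 b \left(26 + b\right)$)
$F{\left(C \right)} = 8 C$ ($F{\left(C \right)} = 2 C 4 = 8 C$)
$Z{\left(396 \right)} + F{\left(j{\left(-8 \right)} \right)} = \sqrt{2} \sqrt{396} + 8 \cdot 2 \left(-8\right) \left(26 - 8\right) = \sqrt{2} \cdot 6 \sqrt{11} + 8 \cdot 2 \left(-8\right) 18 = 6 \sqrt{22} + 8 \left(-288\right) = 6 \sqrt{22} - 2304 = -2304 + 6 \sqrt{22}$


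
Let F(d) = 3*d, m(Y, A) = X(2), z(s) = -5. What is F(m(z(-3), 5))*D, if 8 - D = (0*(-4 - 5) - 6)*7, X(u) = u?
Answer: 300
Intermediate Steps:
m(Y, A) = 2
D = 50 (D = 8 - (0*(-4 - 5) - 6)*7 = 8 - (0*(-9) - 6)*7 = 8 - (0 - 6)*7 = 8 - (-6)*7 = 8 - 1*(-42) = 8 + 42 = 50)
F(m(z(-3), 5))*D = (3*2)*50 = 6*50 = 300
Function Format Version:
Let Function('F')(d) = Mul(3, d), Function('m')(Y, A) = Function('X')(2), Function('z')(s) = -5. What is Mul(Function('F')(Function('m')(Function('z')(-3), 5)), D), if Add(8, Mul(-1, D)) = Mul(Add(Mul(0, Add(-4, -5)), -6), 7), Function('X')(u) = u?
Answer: 300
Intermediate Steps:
Function('m')(Y, A) = 2
D = 50 (D = Add(8, Mul(-1, Mul(Add(Mul(0, Add(-4, -5)), -6), 7))) = Add(8, Mul(-1, Mul(Add(Mul(0, -9), -6), 7))) = Add(8, Mul(-1, Mul(Add(0, -6), 7))) = Add(8, Mul(-1, Mul(-6, 7))) = Add(8, Mul(-1, -42)) = Add(8, 42) = 50)
Mul(Function('F')(Function('m')(Function('z')(-3), 5)), D) = Mul(Mul(3, 2), 50) = Mul(6, 50) = 300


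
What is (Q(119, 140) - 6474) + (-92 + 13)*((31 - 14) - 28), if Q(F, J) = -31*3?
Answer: -5698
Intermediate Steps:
Q(F, J) = -93
(Q(119, 140) - 6474) + (-92 + 13)*((31 - 14) - 28) = (-93 - 6474) + (-92 + 13)*((31 - 14) - 28) = -6567 - 79*(17 - 28) = -6567 - 79*(-11) = -6567 + 869 = -5698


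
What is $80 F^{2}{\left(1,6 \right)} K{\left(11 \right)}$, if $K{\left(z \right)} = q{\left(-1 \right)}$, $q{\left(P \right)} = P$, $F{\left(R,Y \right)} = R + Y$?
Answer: $-3920$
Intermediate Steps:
$K{\left(z \right)} = -1$
$80 F^{2}{\left(1,6 \right)} K{\left(11 \right)} = 80 \left(1 + 6\right)^{2} \left(-1\right) = 80 \cdot 7^{2} \left(-1\right) = 80 \cdot 49 \left(-1\right) = 3920 \left(-1\right) = -3920$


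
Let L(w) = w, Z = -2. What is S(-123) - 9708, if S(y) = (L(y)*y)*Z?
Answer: -39966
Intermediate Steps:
S(y) = -2*y² (S(y) = (y*y)*(-2) = y²*(-2) = -2*y²)
S(-123) - 9708 = -2*(-123)² - 9708 = -2*15129 - 9708 = -30258 - 9708 = -39966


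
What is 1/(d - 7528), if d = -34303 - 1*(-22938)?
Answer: -1/18893 ≈ -5.2930e-5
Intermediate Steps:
d = -11365 (d = -34303 + 22938 = -11365)
1/(d - 7528) = 1/(-11365 - 7528) = 1/(-18893) = -1/18893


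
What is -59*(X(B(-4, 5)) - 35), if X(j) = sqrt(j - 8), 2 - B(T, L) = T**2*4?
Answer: 2065 - 59*I*sqrt(70) ≈ 2065.0 - 493.63*I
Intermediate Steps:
B(T, L) = 2 - 4*T**2 (B(T, L) = 2 - T**2*4 = 2 - 4*T**2)
X(j) = sqrt(-8 + j)
-59*(X(B(-4, 5)) - 35) = -59*(sqrt(-8 + (2 - 4*(-4)**2)) - 35) = -59*(sqrt(-8 + (2 - 4*16)) - 35) = -59*(sqrt(-8 + (2 - 64)) - 35) = -59*(sqrt(-8 - 62) - 35) = -59*(sqrt(-70) - 35) = -59*(I*sqrt(70) - 35) = -59*(-35 + I*sqrt(70)) = 2065 - 59*I*sqrt(70)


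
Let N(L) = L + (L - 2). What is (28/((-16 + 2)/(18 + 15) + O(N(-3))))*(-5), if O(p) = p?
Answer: 2310/139 ≈ 16.619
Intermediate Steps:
N(L) = -2 + 2*L (N(L) = L + (-2 + L) = -2 + 2*L)
(28/((-16 + 2)/(18 + 15) + O(N(-3))))*(-5) = (28/((-16 + 2)/(18 + 15) + (-2 + 2*(-3))))*(-5) = (28/(-14/33 + (-2 - 6)))*(-5) = (28/(-14*1/33 - 8))*(-5) = (28/(-14/33 - 8))*(-5) = (28/(-278/33))*(-5) = -33/278*28*(-5) = -462/139*(-5) = 2310/139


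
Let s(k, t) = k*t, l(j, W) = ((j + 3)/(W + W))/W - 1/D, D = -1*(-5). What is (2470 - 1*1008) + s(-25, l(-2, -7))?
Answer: 143741/98 ≈ 1466.7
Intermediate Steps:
D = 5
l(j, W) = -⅕ + (3 + j)/(2*W²) (l(j, W) = ((j + 3)/(W + W))/W - 1/5 = ((3 + j)/((2*W)))/W - 1*⅕ = ((3 + j)*(1/(2*W)))/W - ⅕ = ((3 + j)/(2*W))/W - ⅕ = (3 + j)/(2*W²) - ⅕ = -⅕ + (3 + j)/(2*W²))
(2470 - 1*1008) + s(-25, l(-2, -7)) = (2470 - 1*1008) - 5*(15 - 2*(-7)² + 5*(-2))/(2*(-7)²) = (2470 - 1008) - 5*(15 - 2*49 - 10)/(2*49) = 1462 - 5*(15 - 98 - 10)/(2*49) = 1462 - 5*(-93)/(2*49) = 1462 - 25*(-93/490) = 1462 + 465/98 = 143741/98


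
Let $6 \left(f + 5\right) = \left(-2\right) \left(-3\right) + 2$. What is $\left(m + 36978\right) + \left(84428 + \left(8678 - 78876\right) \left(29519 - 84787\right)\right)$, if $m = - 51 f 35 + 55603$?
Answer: $3879886618$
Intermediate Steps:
$f = - \frac{11}{3}$ ($f = -5 + \frac{\left(-2\right) \left(-3\right) + 2}{6} = -5 + \frac{6 + 2}{6} = -5 + \frac{1}{6} \cdot 8 = -5 + \frac{4}{3} = - \frac{11}{3} \approx -3.6667$)
$m = 62148$ ($m = \left(-51\right) \left(- \frac{11}{3}\right) 35 + 55603 = 187 \cdot 35 + 55603 = 6545 + 55603 = 62148$)
$\left(m + 36978\right) + \left(84428 + \left(8678 - 78876\right) \left(29519 - 84787\right)\right) = \left(62148 + 36978\right) + \left(84428 + \left(8678 - 78876\right) \left(29519 - 84787\right)\right) = 99126 + \left(84428 - -3879703064\right) = 99126 + \left(84428 + 3879703064\right) = 99126 + 3879787492 = 3879886618$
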